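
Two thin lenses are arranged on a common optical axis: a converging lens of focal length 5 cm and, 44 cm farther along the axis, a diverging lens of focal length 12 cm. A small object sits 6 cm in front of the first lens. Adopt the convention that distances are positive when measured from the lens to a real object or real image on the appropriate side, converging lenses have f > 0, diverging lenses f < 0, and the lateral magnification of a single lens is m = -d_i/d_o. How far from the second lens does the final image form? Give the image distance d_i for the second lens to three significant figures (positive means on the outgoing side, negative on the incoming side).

Lens 1: 1/d_i1 = 1/f_1 - 1/d_o1 = 1/5 - 1/6 = 0.03333 cm^-1, so d_i1 = 30.000 cm.
The intermediate image is 30.000 cm to the right of lens 1, so d_o2 = L - d_i1 = 44 - 30.000 = 14.000 cm.
Lens 2: 1/d_i2 = 1/f_2 - 1/d_o2 = 1/(-12) - 1/(14.000) = -0.15476 cm^-1, so d_i2 = -6.462 cm.

-6.46 cm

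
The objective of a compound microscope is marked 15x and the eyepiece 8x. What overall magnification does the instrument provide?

120

The overall magnification of a compound microscope is the product of the objective and eyepiece magnifications:
M = M_obj x M_eye = 15 x 8 = 120.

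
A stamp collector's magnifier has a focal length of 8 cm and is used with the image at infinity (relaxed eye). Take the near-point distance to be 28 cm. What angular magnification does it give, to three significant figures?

3.50

M = D/f = 28/8 = 3.500.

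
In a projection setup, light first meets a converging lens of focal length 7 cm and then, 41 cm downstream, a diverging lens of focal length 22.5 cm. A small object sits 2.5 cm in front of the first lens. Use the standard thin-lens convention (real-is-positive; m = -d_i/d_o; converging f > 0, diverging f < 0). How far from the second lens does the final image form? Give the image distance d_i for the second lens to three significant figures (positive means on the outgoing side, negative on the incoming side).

-15.0 cm

Applying the thin-lens equation to the first lens, 1/7 = 1/2.5 + 1/d_i1, which gives d_i1 = -3.889 cm.
The intermediate image is virtual, 3.889 cm to the left of lens 1, so d_o2 = L - d_i1 = 41 - (-3.889) = 44.889 cm.
Applying the thin-lens equation again with f_2 = -22.5 cm and d_o2 = 44.889 cm gives d_i2 = -14.988 cm.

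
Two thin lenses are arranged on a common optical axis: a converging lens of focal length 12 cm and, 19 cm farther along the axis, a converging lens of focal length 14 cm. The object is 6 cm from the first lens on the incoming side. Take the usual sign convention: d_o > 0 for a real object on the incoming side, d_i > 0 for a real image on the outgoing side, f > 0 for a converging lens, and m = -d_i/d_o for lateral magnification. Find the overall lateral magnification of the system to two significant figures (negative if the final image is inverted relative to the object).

-1.6

Applying the thin-lens equation to the first lens, 1/12 = 1/6 + 1/d_i1, which gives d_i1 = -12.000 cm.
Its lateral magnification is m_1 = -d_i1/d_o1 = -(-12.000)/6 = 2.0000.
With d_i1 < 0 the first image is virtual and lies on the object side; the object distance for lens 2 is d_o2 = 19 - (-12.000) = 31.000 cm.
Applying the thin-lens equation again with f_2 = 14 cm and d_o2 = 31.000 cm gives d_i2 = 25.529 cm.
m_2 = -(25.529)/(31.000) = -0.8235.
The system's lateral magnification is m_1 m_2 = (2.0000)(-0.8235) = -1.6471.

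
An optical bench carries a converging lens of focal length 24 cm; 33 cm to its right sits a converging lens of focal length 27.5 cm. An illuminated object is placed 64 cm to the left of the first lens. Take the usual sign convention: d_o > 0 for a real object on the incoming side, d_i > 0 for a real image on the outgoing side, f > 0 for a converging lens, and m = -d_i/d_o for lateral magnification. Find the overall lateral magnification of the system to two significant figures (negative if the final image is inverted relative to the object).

Applying the thin-lens equation to the first lens, 1/24 = 1/64 + 1/d_i1, which gives d_i1 = 38.400 cm.
Its lateral magnification is m_1 = -d_i1/d_o1 = -(38.400)/64 = -0.6000.
This image would form 38.400 cm past lens 1, i.e. 5.400 cm beyond lens 2, so it is a virtual object for lens 2: d_o2 = 33 - 38.400 = -5.400 cm.
Applying the thin-lens equation again with f_2 = 27.5 cm and d_o2 = -5.400 cm gives d_i2 = 4.514 cm.
m_2 = -(4.514)/(-5.400) = 0.8359.
Overall magnification: m = m_1 m_2 = -0.5015.

-0.50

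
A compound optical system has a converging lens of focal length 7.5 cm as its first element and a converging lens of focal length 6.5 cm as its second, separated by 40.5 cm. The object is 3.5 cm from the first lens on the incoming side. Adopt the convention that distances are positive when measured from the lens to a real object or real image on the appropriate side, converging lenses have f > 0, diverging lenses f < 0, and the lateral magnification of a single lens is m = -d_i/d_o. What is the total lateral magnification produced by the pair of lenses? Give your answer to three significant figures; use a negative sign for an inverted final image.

-0.300

First lens: d_i1 = 1/(1/7.5 - 1/3.5) = -6.563 cm.
m_1 = -(-6.563)/3.5 = 1.8750.
The intermediate image is virtual, 6.563 cm to the left of lens 1, so d_o2 = L - d_i1 = 40.5 - (-6.563) = 47.062 cm.
Second lens: d_i2 = 1/(1/6.5 - 1/(47.062)) = 7.542 cm.
m_2 = -(7.542)/(47.062) = -0.1602.
The system's lateral magnification is m_1 m_2 = (1.8750)(-0.1602) = -0.3005.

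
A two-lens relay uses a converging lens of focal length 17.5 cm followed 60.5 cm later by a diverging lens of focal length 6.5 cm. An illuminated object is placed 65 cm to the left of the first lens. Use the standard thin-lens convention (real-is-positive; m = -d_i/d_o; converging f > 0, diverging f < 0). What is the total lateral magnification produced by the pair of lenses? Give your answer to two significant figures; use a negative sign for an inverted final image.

Lens 1: 1/d_i1 = 1/f_1 - 1/d_o1 = 1/17.5 - 1/65 = 0.04176 cm^-1, so d_i1 = 23.947 cm.
m_1 = -(23.947)/65 = -0.3684.
The intermediate image is 23.947 cm to the right of lens 1, so d_o2 = L - d_i1 = 60.5 - 23.947 = 36.553 cm.
Lens 2: 1/d_i2 = 1/f_2 - 1/d_o2 = 1/(-6.5) - 1/(36.553) = -0.18120 cm^-1, so d_i2 = -5.519 cm.
m_2 = -(-5.519)/(36.553) = 0.1510.
Overall magnification: m = m_1 m_2 = -0.0556.

-0.056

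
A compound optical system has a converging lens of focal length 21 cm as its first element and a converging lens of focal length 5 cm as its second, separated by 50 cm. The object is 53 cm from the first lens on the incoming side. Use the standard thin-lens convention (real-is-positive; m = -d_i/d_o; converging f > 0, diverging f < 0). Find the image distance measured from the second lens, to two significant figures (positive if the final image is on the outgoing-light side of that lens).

Lens 1: 1/d_i1 = 1/f_1 - 1/d_o1 = 1/21 - 1/53 = 0.02875 cm^-1, so d_i1 = 34.781 cm.
That image sits 15.219 cm in front of the second lens, so d_o2 = 15.219 cm.
Lens 2: 1/d_i2 = 1/f_2 - 1/d_o2 = 1/5 - 1/(15.219) = 0.13429 cm^-1, so d_i2 = 7.446 cm.

7.4 cm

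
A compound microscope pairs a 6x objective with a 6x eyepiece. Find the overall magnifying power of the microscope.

36

The overall magnification of a compound microscope is the product of the objective and eyepiece magnifications:
M = M_obj x M_eye = 6 x 6 = 36.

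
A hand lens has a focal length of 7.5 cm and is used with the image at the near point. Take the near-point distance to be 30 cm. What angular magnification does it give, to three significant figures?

M = 1 + D/f = 1 + 30/7.5 = 5.000.

5.00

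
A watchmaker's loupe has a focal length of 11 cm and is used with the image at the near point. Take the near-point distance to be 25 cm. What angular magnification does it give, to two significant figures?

3.3

M = 1 + D/f = 1 + 25/11 = 3.273.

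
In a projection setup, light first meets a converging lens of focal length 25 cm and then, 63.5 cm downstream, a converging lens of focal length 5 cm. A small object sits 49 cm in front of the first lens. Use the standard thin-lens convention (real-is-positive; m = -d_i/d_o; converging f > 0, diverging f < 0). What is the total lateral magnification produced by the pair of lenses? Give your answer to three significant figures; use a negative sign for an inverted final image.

First lens: d_i1 = 1/(1/25 - 1/49) = 51.042 cm.
m_1 = -(51.042)/49 = -1.0417.
The intermediate image is 51.042 cm to the right of lens 1, so d_o2 = L - d_i1 = 63.5 - 51.042 = 12.458 cm.
Second lens: d_i2 = 1/(1/5 - 1/(12.458)) = 8.352 cm.
m_2 = -(8.352)/(12.458) = -0.6704.
Overall magnification: m = m_1 m_2 = 0.6983.

0.698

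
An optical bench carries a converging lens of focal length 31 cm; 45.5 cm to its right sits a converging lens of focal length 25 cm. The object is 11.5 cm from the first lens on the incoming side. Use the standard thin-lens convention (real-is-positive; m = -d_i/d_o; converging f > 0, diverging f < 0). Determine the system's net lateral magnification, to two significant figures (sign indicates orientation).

Applying the thin-lens equation to the first lens, 1/31 = 1/11.5 + 1/d_i1, which gives d_i1 = -18.282 cm.
Its lateral magnification is m_1 = -d_i1/d_o1 = -(-18.282)/11.5 = 1.5897.
With d_i1 < 0 the first image is virtual and lies on the object side; the object distance for lens 2 is d_o2 = 45.5 - (-18.282) = 63.782 cm.
Applying the thin-lens equation again with f_2 = 25 cm and d_o2 = 63.782 cm gives d_i2 = 41.116 cm.
m_2 = -(41.116)/(63.782) = -0.6446.
Overall magnification: m = m_1 m_2 = -1.0248.

-1.0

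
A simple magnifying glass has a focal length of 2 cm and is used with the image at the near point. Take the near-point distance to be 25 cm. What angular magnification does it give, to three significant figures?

13.5

M = 1 + D/f = 1 + 25/2 = 13.500.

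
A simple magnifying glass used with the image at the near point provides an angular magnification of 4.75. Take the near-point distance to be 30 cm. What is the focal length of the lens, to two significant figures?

8.0 cm

For the image at the near point, M = 1 + D/f.
f = D/(M - 1) = 30/(4.75 - 1) = 8.000 cm.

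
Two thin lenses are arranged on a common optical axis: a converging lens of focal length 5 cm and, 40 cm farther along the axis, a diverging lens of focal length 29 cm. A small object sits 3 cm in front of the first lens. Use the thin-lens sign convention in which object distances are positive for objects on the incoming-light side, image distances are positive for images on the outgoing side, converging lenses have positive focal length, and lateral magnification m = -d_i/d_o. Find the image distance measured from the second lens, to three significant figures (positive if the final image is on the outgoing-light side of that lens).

Lens 1: 1/d_i1 = 1/f_1 - 1/d_o1 = 1/5 - 1/3 = -0.13333 cm^-1, so d_i1 = -7.500 cm.
The intermediate image is virtual, 7.500 cm to the left of lens 1, so d_o2 = L - d_i1 = 40 - (-7.500) = 47.500 cm.
Lens 2: 1/d_i2 = 1/f_2 - 1/d_o2 = 1/(-29) - 1/(47.500) = -0.05554 cm^-1, so d_i2 = -18.007 cm.

-18.0 cm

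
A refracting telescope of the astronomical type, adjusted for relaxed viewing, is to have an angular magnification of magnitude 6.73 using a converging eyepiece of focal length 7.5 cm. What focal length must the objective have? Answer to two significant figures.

50 cm

|M| = f_obj/|f_eye|, so f_obj = |M| x |f_eye| = 6.73 x 7.5 = 50.475 cm.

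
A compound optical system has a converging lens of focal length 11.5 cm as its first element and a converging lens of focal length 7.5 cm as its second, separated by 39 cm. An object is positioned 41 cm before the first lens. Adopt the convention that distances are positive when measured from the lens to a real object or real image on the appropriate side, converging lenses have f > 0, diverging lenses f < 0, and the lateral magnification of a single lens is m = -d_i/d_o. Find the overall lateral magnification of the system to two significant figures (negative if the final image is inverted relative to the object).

First lens: d_i1 = 1/(1/11.5 - 1/41) = 15.983 cm.
m_1 = -(15.983)/41 = -0.3898.
That image sits 23.017 cm in front of the second lens, so d_o2 = 23.017 cm.
Second lens: d_i2 = 1/(1/7.5 - 1/(23.017)) = 11.125 cm.
m_2 = -(11.125)/(23.017) = -0.4833.
Total m = m_1 x m_2 = (-0.3898)(-0.4833) = 0.1884.

0.19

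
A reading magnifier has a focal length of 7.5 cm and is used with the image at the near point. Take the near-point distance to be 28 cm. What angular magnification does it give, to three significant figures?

4.73

M = 1 + D/f = 1 + 28/7.5 = 4.733.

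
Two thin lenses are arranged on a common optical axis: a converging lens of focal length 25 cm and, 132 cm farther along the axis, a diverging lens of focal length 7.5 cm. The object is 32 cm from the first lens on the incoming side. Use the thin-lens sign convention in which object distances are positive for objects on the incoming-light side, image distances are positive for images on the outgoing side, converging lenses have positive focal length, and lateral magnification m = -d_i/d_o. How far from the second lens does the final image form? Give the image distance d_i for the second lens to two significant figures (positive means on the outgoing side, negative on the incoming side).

Applying the thin-lens equation to the first lens, 1/25 = 1/32 + 1/d_i1, which gives d_i1 = 114.286 cm.
The intermediate image is 114.286 cm to the right of lens 1, so d_o2 = L - d_i1 = 132 - 114.286 = 17.714 cm.
Applying the thin-lens equation again with f_2 = -7.5 cm and d_o2 = 17.714 cm gives d_i2 = -5.269 cm.

-5.3 cm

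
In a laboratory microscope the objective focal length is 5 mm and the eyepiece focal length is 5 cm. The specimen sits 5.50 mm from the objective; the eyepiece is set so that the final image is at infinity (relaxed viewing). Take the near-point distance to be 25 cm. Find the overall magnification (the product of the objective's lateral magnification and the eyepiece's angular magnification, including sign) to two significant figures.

Convert to cm: f_obj = 5 mm = 0.5 cm; d_o = 5.50 mm = 0.55 cm.
Objective: 1/d_i = 1/f_obj - 1/d_o = 1/0.5 - 1/0.55 = 0.18182 cm^-1, so d_i = 5.500 cm.
m_obj = -d_i/d_o = -5.500/0.55 = -10.000.
Eyepiece angular magnification (image at infinity): M_eye = D/f_e = 25/5 = 5.000.
Overall M = m_obj x M_eye = (-10.000)(5.000) = -50.00.

-50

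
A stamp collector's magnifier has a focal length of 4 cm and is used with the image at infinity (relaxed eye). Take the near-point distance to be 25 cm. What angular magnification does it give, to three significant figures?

6.25

M = D/f = 25/4 = 6.250.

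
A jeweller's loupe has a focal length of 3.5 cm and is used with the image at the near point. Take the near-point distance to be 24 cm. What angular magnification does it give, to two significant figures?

7.9

M = 1 + D/f = 1 + 24/3.5 = 7.857.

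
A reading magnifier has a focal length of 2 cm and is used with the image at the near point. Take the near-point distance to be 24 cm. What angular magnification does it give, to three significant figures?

13.0

M = 1 + D/f = 1 + 24/2 = 13.000.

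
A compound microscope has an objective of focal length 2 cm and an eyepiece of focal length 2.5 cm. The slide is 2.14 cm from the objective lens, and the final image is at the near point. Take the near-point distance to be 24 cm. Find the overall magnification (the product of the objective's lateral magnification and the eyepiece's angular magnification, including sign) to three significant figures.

-151

Objective: 1/d_i = 1/f_obj - 1/d_o = 1/2 - 1/2.14 = 0.03271 cm^-1, so d_i = 30.571 cm.
m_obj = -d_i/d_o = -30.571/2.14 = -14.286.
Eyepiece angular magnification (image at near point): M_eye = 1 + D/f_e = 1 + 24/2.5 = 10.600.
Overall M = m_obj x M_eye = (-14.286)(10.600) = -151.43.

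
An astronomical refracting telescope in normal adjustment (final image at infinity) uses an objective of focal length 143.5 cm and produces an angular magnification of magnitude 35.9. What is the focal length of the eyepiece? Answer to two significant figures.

|M| = f_obj/f_eye, so f_eye = f_obj/|M| = 143.5/35.9 = 3.997 cm.

4.0 cm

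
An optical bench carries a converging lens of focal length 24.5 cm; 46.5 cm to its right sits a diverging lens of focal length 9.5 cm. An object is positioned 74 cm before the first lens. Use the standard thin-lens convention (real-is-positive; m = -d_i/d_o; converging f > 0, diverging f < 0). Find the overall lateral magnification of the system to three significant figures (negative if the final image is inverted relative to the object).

Lens 1: 1/d_i1 = 1/f_1 - 1/d_o1 = 1/24.5 - 1/74 = 0.02730 cm^-1, so d_i1 = 36.626 cm.
m_1 = -(36.626)/74 = -0.4949.
Object distance for lens 2: d_o2 = 46.5 - 36.626 = 9.874 cm.
Lens 2: 1/d_i2 = 1/f_2 - 1/d_o2 = 1/(-9.5) - 1/(9.874) = -0.20654 cm^-1, so d_i2 = -4.842 cm.
m_2 = -(-4.842)/(9.874) = 0.4904.
Total m = m_1 x m_2 = (-0.4949)(0.4904) = -0.2427.

-0.243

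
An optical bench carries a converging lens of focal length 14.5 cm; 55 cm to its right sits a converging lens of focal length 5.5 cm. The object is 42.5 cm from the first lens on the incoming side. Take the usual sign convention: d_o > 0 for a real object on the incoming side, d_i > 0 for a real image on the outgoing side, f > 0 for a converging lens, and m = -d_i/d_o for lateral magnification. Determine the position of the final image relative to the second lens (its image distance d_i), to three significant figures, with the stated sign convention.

First lens: d_i1 = 1/(1/14.5 - 1/42.5) = 22.009 cm.
Object distance for lens 2: d_o2 = 55 - 22.009 = 32.991 cm.
Second lens: d_i2 = 1/(1/5.5 - 1/(32.991)) = 6.600 cm.

6.60 cm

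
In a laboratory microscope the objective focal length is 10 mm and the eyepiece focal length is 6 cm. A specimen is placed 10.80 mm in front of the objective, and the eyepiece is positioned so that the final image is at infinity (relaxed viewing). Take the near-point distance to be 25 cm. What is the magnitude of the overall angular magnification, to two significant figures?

52

Convert to cm: f_obj = 10 mm = 1 cm; d_o = 10.80 mm = 1.08 cm.
Objective: 1/d_i = 1/f_obj - 1/d_o = 1/1 - 1/1.08 = 0.07407 cm^-1, so d_i = 13.500 cm.
m_obj = -d_i/d_o = -13.500/1.08 = -12.500.
Eyepiece angular magnification (image at infinity): M_eye = D/f_e = 25/6 = 4.167.
Overall M = m_obj x M_eye = (-12.500)(4.167) = -52.08.
|M| = 52.08.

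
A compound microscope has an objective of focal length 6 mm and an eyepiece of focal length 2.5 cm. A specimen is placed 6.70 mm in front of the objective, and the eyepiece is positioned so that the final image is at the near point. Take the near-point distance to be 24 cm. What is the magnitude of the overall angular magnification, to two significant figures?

Convert to cm: f_obj = 6 mm = 0.6 cm; d_o = 6.70 mm = 0.67 cm.
Objective: 1/d_i = 1/f_obj - 1/d_o = 1/0.6 - 1/0.67 = 0.17413 cm^-1, so d_i = 5.743 cm.
m_obj = -d_i/d_o = -5.743/0.67 = -8.571.
Eyepiece angular magnification (image at near point): M_eye = 1 + D/f_e = 1 + 24/2.5 = 10.600.
Overall M = m_obj x M_eye = (-8.571)(10.600) = -90.86.
|M| = 90.86.

91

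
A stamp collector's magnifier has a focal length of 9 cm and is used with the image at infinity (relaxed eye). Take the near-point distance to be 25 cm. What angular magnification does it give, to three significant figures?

M = D/f = 25/9 = 2.778.

2.78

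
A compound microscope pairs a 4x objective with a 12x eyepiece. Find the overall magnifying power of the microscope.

The overall magnification of a compound microscope is the product of the objective and eyepiece magnifications:
M = M_obj x M_eye = 4 x 12 = 48.

48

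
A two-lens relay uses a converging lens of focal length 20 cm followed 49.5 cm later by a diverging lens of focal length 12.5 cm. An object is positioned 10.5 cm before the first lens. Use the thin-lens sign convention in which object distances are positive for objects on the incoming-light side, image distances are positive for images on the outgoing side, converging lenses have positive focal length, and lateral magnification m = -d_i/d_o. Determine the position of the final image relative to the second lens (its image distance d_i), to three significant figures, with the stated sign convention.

Lens 1: 1/d_i1 = 1/f_1 - 1/d_o1 = 1/20 - 1/10.5 = -0.04524 cm^-1, so d_i1 = -22.105 cm.
With d_i1 < 0 the first image is virtual and lies on the object side; the object distance for lens 2 is d_o2 = 49.5 - (-22.105) = 71.605 cm.
Lens 2: 1/d_i2 = 1/f_2 - 1/d_o2 = 1/(-12.5) - 1/(71.605) = -0.09397 cm^-1, so d_i2 = -10.642 cm.

-10.6 cm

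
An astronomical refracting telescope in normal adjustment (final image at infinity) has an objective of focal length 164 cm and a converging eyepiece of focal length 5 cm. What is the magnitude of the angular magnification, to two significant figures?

|M| = f_obj/|f_eye| = 164/5 = 32.800.

33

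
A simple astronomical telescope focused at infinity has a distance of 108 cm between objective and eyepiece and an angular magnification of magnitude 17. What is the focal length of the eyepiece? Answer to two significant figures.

6.0 cm

In normal adjustment the tube length equals f_obj + f_eye and |M| = f_obj/f_eye.
So f_obj = 17 f_eye and 17 f_eye + f_eye = 108 cm, giving f_eye = 108/18 = 6.000 cm and f_obj = 102.000 cm.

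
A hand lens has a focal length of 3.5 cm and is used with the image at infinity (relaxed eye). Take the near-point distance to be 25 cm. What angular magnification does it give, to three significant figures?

M = D/f = 25/3.5 = 7.143.

7.14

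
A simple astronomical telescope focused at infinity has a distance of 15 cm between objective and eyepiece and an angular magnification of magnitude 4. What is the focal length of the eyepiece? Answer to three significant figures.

3.00 cm

In normal adjustment the tube length equals f_obj + f_eye and |M| = f_obj/f_eye.
So f_obj = 4 f_eye and 4 f_eye + f_eye = 15 cm, giving f_eye = 15/5 = 3.000 cm and f_obj = 12.000 cm.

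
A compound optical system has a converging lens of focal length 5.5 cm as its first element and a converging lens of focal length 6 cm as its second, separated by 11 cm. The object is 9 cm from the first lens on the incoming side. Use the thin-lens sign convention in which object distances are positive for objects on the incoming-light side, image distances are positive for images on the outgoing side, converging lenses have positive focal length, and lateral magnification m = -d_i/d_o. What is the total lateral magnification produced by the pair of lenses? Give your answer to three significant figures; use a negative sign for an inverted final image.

Lens 1: 1/d_i1 = 1/f_1 - 1/d_o1 = 1/5.5 - 1/9 = 0.07071 cm^-1, so d_i1 = 14.143 cm.
m_1 = -(14.143)/9 = -1.5714.
This image would form 14.143 cm past lens 1, i.e. 3.143 cm beyond lens 2, so it is a virtual object for lens 2: d_o2 = 11 - 14.143 = -3.143 cm.
Lens 2: 1/d_i2 = 1/f_2 - 1/d_o2 = 1/6 - 1/(-3.143) = 0.48485 cm^-1, so d_i2 = 2.062 cm.
m_2 = -(2.062)/(-3.143) = 0.6563.
The system's lateral magnification is m_1 m_2 = (-1.5714)(0.6563) = -1.0313.

-1.03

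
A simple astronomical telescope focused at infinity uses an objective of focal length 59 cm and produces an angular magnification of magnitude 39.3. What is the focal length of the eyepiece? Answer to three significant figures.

1.50 cm

|M| = f_obj/f_eye, so f_eye = f_obj/|M| = 59/39.3 = 1.501 cm.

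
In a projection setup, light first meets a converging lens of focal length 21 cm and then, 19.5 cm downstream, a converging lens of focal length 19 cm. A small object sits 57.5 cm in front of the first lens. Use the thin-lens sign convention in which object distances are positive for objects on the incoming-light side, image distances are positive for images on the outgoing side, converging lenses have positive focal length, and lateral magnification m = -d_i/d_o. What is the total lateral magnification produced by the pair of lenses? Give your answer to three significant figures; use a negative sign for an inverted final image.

Lens 1: 1/d_i1 = 1/f_1 - 1/d_o1 = 1/21 - 1/57.5 = 0.03023 cm^-1, so d_i1 = 33.082 cm.
m_1 = -(33.082)/57.5 = -0.5753.
Since 33.082 cm > 19.5 cm, the first image lies past the second lens and serves as a virtual object: d_o2 = L - d_i1 = -13.582 cm.
Lens 2: 1/d_i2 = 1/f_2 - 1/d_o2 = 1/19 - 1/(-13.582) = 0.12626 cm^-1, so d_i2 = 7.920 cm.
m_2 = -(7.920)/(-13.582) = 0.5831.
The system's lateral magnification is m_1 m_2 = (-0.5753)(0.5831) = -0.3355.

-0.336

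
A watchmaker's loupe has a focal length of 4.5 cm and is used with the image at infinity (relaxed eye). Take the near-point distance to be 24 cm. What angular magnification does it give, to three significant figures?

5.33

M = D/f = 24/4.5 = 5.333.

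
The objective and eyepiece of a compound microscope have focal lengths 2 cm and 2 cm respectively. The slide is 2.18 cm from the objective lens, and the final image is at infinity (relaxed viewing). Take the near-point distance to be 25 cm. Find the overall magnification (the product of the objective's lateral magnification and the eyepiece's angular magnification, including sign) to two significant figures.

Objective: 1/d_i = 1/f_obj - 1/d_o = 1/2 - 1/2.18 = 0.04128 cm^-1, so d_i = 24.222 cm.
m_obj = -d_i/d_o = -24.222/2.18 = -11.111.
Eyepiece angular magnification (image at infinity): M_eye = D/f_e = 25/2 = 12.500.
Overall M = m_obj x M_eye = (-11.111)(12.500) = -138.89.

-140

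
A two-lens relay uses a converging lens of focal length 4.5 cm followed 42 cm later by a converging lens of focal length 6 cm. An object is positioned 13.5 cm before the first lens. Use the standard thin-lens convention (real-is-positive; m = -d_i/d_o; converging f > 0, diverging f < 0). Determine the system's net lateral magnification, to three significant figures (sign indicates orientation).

Lens 1: 1/d_i1 = 1/f_1 - 1/d_o1 = 1/4.5 - 1/13.5 = 0.14815 cm^-1, so d_i1 = 6.750 cm.
m_1 = -(6.750)/13.5 = -0.5000.
The intermediate image is 6.750 cm to the right of lens 1, so d_o2 = L - d_i1 = 42 - 6.750 = 35.250 cm.
Lens 2: 1/d_i2 = 1/f_2 - 1/d_o2 = 1/6 - 1/(35.250) = 0.13830 cm^-1, so d_i2 = 7.231 cm.
m_2 = -(7.231)/(35.250) = -0.2051.
The system's lateral magnification is m_1 m_2 = (-0.5000)(-0.2051) = 0.1026.

0.103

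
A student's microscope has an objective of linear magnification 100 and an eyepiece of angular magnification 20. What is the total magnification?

2000

The overall magnification of a compound microscope is the product of the objective and eyepiece magnifications:
M = M_obj x M_eye = 100 x 20 = 2000.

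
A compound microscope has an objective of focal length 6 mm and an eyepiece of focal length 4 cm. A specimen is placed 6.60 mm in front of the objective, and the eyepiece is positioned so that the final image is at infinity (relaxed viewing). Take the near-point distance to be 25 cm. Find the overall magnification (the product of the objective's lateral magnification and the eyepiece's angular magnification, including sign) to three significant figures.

Convert to cm: f_obj = 6 mm = 0.6 cm; d_o = 6.60 mm = 0.66 cm.
Objective: 1/d_i = 1/f_obj - 1/d_o = 1/0.6 - 1/0.66 = 0.15152 cm^-1, so d_i = 6.600 cm.
m_obj = -d_i/d_o = -6.600/0.66 = -10.000.
Eyepiece angular magnification (image at infinity): M_eye = D/f_e = 25/4 = 6.250.
Overall M = m_obj x M_eye = (-10.000)(6.250) = -62.50.

-62.5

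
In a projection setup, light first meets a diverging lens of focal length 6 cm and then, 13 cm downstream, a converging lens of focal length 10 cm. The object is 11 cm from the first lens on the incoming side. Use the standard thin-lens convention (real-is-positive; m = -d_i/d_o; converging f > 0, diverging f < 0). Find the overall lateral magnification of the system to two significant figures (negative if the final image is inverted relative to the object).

Applying the thin-lens equation to the first lens, 1/(-6) = 1/11 + 1/d_i1, which gives d_i1 = -3.882 cm.
Its lateral magnification is m_1 = -d_i1/d_o1 = -(-3.882)/11 = 0.3529.
The intermediate image is virtual, 3.882 cm to the left of lens 1, so d_o2 = L - d_i1 = 13 - (-3.882) = 16.882 cm.
Applying the thin-lens equation again with f_2 = 10 cm and d_o2 = 16.882 cm gives d_i2 = 24.530 cm.
m_2 = -(24.530)/(16.882) = -1.4530.
Overall magnification: m = m_1 m_2 = -0.5128.

-0.51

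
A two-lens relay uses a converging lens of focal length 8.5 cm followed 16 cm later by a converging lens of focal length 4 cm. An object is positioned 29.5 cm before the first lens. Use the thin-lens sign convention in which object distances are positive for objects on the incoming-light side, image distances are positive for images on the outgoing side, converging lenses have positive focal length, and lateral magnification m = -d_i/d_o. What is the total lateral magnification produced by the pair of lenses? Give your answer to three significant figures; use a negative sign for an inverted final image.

First lens: d_i1 = 1/(1/8.5 - 1/29.5) = 11.940 cm.
m_1 = -(11.940)/29.5 = -0.4048.
The intermediate image is 11.940 cm to the right of lens 1, so d_o2 = L - d_i1 = 16 - 11.940 = 4.060 cm.
Second lens: d_i2 = 1/(1/4 - 1/(4.060)) = 272.800 cm.
m_2 = -(272.800)/(4.060) = -67.2000.
Total m = m_1 x m_2 = (-0.4048)(-67.2000) = 27.2000.

27.2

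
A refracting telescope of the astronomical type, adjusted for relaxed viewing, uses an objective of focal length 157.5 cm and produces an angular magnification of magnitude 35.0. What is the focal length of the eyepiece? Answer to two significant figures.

4.5 cm

|M| = f_obj/f_eye, so f_eye = f_obj/|M| = 157.5/35.0 = 4.500 cm.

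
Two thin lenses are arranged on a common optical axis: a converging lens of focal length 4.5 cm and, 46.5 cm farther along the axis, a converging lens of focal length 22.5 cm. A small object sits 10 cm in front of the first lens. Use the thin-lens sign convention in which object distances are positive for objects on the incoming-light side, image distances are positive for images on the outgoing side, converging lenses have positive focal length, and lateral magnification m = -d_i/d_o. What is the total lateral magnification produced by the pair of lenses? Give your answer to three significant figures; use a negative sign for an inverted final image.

1.16

First lens: d_i1 = 1/(1/4.5 - 1/10) = 8.182 cm.
m_1 = -(8.182)/10 = -0.8182.
Object distance for lens 2: d_o2 = 46.5 - 8.182 = 38.318 cm.
Second lens: d_i2 = 1/(1/22.5 - 1/(38.318)) = 54.504 cm.
m_2 = -(54.504)/(38.318) = -1.4224.
Overall magnification: m = m_1 m_2 = 1.1638.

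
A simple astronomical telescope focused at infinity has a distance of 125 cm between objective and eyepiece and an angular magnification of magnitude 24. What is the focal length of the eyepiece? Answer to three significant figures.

In normal adjustment the tube length equals f_obj + f_eye and |M| = f_obj/f_eye.
So f_obj = 24 f_eye and 24 f_eye + f_eye = 125 cm, giving f_eye = 125/25 = 5.000 cm and f_obj = 120.000 cm.

5.00 cm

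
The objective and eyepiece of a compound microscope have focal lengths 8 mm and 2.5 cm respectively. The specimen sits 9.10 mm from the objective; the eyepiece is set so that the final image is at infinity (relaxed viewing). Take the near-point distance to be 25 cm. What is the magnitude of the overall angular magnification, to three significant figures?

Convert to cm: f_obj = 8 mm = 0.8 cm; d_o = 9.10 mm = 0.91 cm.
Objective: 1/d_i = 1/f_obj - 1/d_o = 1/0.8 - 1/0.91 = 0.15110 cm^-1, so d_i = 6.618 cm.
m_obj = -d_i/d_o = -6.618/0.91 = -7.273.
Eyepiece angular magnification (image at infinity): M_eye = D/f_e = 25/2.5 = 10.000.
Overall M = m_obj x M_eye = (-7.273)(10.000) = -72.73.
|M| = 72.73.

72.7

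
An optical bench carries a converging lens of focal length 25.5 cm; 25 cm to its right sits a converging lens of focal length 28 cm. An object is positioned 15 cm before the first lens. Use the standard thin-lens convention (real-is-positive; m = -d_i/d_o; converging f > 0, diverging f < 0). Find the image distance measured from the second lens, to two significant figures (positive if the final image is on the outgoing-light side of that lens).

Lens 1: 1/d_i1 = 1/f_1 - 1/d_o1 = 1/25.5 - 1/15 = -0.02745 cm^-1, so d_i1 = -36.429 cm.
The intermediate image is virtual, 36.429 cm to the left of lens 1, so d_o2 = L - d_i1 = 25 - (-36.429) = 61.429 cm.
Lens 2: 1/d_i2 = 1/f_2 - 1/d_o2 = 1/28 - 1/(61.429) = 0.01944 cm^-1, so d_i2 = 51.453 cm.

51 cm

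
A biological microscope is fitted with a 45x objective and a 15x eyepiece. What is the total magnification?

675

The overall magnification of a compound microscope is the product of the objective and eyepiece magnifications:
M = M_obj x M_eye = 45 x 15 = 675.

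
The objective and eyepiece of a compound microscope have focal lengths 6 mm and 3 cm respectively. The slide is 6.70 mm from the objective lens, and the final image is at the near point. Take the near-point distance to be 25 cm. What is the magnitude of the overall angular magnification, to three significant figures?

80.0

Convert to cm: f_obj = 6 mm = 0.6 cm; d_o = 6.70 mm = 0.67 cm.
Objective: 1/d_i = 1/f_obj - 1/d_o = 1/0.6 - 1/0.67 = 0.17413 cm^-1, so d_i = 5.743 cm.
m_obj = -d_i/d_o = -5.743/0.67 = -8.571.
Eyepiece angular magnification (image at near point): M_eye = 1 + D/f_e = 1 + 25/3 = 9.333.
Overall M = m_obj x M_eye = (-8.571)(9.333) = -80.00.
|M| = 80.00.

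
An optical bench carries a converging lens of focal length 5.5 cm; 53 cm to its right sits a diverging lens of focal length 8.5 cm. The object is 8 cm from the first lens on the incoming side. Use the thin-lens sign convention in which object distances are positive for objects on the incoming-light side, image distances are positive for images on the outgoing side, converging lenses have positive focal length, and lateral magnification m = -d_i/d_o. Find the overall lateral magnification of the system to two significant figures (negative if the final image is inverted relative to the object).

-0.43

Applying the thin-lens equation to the first lens, 1/5.5 = 1/8 + 1/d_i1, which gives d_i1 = 17.600 cm.
Its lateral magnification is m_1 = -d_i1/d_o1 = -(17.600)/8 = -2.2000.
That image sits 35.400 cm in front of the second lens, so d_o2 = 35.400 cm.
Applying the thin-lens equation again with f_2 = -8.5 cm and d_o2 = 35.400 cm gives d_i2 = -6.854 cm.
m_2 = -(-6.854)/(35.400) = 0.1936.
Overall magnification: m = m_1 m_2 = -0.4260.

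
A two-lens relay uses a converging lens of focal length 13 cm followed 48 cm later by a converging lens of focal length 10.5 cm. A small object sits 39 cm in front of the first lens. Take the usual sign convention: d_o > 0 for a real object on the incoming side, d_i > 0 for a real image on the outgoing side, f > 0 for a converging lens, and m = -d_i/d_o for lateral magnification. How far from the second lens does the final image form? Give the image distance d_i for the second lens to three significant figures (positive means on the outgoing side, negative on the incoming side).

16.6 cm

Applying the thin-lens equation to the first lens, 1/13 = 1/39 + 1/d_i1, which gives d_i1 = 19.500 cm.
That image sits 28.500 cm in front of the second lens, so d_o2 = 28.500 cm.
Applying the thin-lens equation again with f_2 = 10.5 cm and d_o2 = 28.500 cm gives d_i2 = 16.625 cm.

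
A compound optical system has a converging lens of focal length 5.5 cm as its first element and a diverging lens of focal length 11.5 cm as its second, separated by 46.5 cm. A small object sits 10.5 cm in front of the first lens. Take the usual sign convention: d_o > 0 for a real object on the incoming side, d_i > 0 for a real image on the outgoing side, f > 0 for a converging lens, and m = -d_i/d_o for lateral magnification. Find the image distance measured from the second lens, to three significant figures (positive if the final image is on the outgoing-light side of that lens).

Lens 1: 1/d_i1 = 1/f_1 - 1/d_o1 = 1/5.5 - 1/10.5 = 0.08658 cm^-1, so d_i1 = 11.550 cm.
Object distance for lens 2: d_o2 = 46.5 - 11.550 = 34.950 cm.
Lens 2: 1/d_i2 = 1/f_2 - 1/d_o2 = 1/(-11.5) - 1/(34.950) = -0.11557 cm^-1, so d_i2 = -8.653 cm.

-8.65 cm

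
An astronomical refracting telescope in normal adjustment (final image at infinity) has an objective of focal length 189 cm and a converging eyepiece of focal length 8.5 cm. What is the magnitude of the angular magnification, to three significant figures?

22.2

|M| = f_obj/|f_eye| = 189/8.5 = 22.235.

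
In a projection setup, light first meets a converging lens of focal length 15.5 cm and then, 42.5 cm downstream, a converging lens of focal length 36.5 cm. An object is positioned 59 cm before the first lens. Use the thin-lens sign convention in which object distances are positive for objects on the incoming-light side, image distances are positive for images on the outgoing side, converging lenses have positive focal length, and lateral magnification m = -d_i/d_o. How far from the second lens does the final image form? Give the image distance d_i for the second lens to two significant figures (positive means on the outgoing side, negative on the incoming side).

Lens 1: 1/d_i1 = 1/f_1 - 1/d_o1 = 1/15.5 - 1/59 = 0.04757 cm^-1, so d_i1 = 21.023 cm.
That image sits 21.477 cm in front of the second lens, so d_o2 = 21.477 cm.
Lens 2: 1/d_i2 = 1/f_2 - 1/d_o2 = 1/36.5 - 1/(21.477) = -0.01916 cm^-1, so d_i2 = -52.181 cm.

-52 cm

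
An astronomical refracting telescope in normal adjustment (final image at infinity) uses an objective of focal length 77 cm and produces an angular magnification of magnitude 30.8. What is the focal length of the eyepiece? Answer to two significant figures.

2.5 cm

|M| = f_obj/f_eye, so f_eye = f_obj/|M| = 77/30.8 = 2.500 cm.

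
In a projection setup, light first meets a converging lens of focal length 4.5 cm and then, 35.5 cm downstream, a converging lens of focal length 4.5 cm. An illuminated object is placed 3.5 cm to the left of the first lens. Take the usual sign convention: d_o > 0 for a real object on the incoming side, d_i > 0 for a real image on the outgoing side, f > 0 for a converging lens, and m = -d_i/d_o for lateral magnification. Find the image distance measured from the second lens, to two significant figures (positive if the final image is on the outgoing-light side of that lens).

4.9 cm

Lens 1: 1/d_i1 = 1/f_1 - 1/d_o1 = 1/4.5 - 1/3.5 = -0.06349 cm^-1, so d_i1 = -15.750 cm.
With d_i1 < 0 the first image is virtual and lies on the object side; the object distance for lens 2 is d_o2 = 35.5 - (-15.750) = 51.250 cm.
Lens 2: 1/d_i2 = 1/f_2 - 1/d_o2 = 1/4.5 - 1/(51.250) = 0.20271 cm^-1, so d_i2 = 4.933 cm.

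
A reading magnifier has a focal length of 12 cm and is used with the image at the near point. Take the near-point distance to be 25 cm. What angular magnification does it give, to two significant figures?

3.1

M = 1 + D/f = 1 + 25/12 = 3.083.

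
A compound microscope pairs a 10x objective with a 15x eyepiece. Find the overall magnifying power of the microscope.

150

The overall magnification of a compound microscope is the product of the objective and eyepiece magnifications:
M = M_obj x M_eye = 10 x 15 = 150.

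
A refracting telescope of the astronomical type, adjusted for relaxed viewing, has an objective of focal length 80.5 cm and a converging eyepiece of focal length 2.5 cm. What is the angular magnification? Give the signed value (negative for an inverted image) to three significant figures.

-32.2

M = -f_obj/f_eye = -80.5/(2.5) = -32.200.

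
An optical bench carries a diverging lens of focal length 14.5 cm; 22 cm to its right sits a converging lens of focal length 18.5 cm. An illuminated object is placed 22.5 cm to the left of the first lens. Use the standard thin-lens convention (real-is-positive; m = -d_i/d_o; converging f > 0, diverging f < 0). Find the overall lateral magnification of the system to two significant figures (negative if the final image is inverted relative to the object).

-0.59

Lens 1: 1/d_i1 = 1/f_1 - 1/d_o1 = 1/(-14.5) - 1/22.5 = -0.11341 cm^-1, so d_i1 = -8.818 cm.
m_1 = -(-8.818)/22.5 = 0.3919.
With d_i1 < 0 the first image is virtual and lies on the object side; the object distance for lens 2 is d_o2 = 22 - (-8.818) = 30.818 cm.
Lens 2: 1/d_i2 = 1/f_2 - 1/d_o2 = 1/18.5 - 1/(30.818) = 0.02161 cm^-1, so d_i2 = 46.286 cm.
m_2 = -(46.286)/(30.818) = -1.5019.
The system's lateral magnification is m_1 m_2 = (0.3919)(-1.5019) = -0.5886.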